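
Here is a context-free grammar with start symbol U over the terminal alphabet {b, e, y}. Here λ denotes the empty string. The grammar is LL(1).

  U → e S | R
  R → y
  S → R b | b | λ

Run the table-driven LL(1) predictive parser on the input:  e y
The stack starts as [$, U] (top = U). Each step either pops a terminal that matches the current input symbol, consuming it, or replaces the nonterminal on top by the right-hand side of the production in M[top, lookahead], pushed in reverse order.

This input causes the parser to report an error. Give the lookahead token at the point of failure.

$

step 1: stack=$ U  input=e y $  — expand U → e S
step 2: stack=$ S e  input=e y $  — match e
step 3: stack=$ S  input=y $  — expand S → R b
step 4: stack=$ b R  input=y $  — expand R → y
step 5: stack=$ b y  input=y $  — match y
step 6: stack=$ b  input=$  — error: top is terminal b but lookahead is $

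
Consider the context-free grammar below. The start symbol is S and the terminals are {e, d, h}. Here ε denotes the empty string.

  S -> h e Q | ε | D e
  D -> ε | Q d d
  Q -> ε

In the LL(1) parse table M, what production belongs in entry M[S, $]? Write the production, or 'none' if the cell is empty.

FIRST(Q) = {ε}
FIRST(D) = {ε, d}  (via Q d d)
FIRST(S) = {ε, d, e, h}  (via D e)
FOLLOW(S) includes $ since S is the start symbol.
FOLLOW(S): S appears on no right-hand side. Thus FOLLOW(S) = {$}.
For S -> h e Q: FIRST(h e Q) = {h}, so it goes in M[S, t] for t ∈ {h}.
For S -> ε: FIRST(ε) = {ε}, so it goes in M[S, t] for t ∈ {}; since ε ∈ FIRST, also for every t ∈ FOLLOW(S) = {$}.
For S -> D e: FIRST(D e) = {d, e}, so it goes in M[S, t] for t ∈ {d, e}.

S -> ε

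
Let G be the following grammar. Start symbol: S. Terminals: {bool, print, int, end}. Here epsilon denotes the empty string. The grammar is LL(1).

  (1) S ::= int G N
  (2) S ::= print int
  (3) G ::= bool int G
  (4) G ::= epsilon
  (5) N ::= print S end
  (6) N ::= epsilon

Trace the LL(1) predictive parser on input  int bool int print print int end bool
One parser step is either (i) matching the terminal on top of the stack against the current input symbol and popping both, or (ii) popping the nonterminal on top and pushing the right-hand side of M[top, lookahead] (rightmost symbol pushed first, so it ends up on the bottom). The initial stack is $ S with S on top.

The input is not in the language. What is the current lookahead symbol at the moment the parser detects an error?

      Stack            Input                                    Action
   1  $ S              int bool int print print int end bool $  expand S ::= int G N
   2  $ N G int        int bool int print print int end bool $  match int
   3  $ N G            bool int print print int end bool $      expand G ::= bool int G
   4  $ N G int bool   bool int print print int end bool $      match bool
   5  $ N G int        int print print int end bool $           match int
   6  $ N G            print print int end bool $               expand G ::= epsilon
   7  $ N              print print int end bool $               expand N ::= print S end
   8  $ end S print    print print int end bool $               match print
   9  $ end S          print int end bool $                     expand S ::= print int
  10  $ end int print  print int end bool $                     match print
  11  $ end int        int end bool $                           match int
  12  $ end            end bool $                               match end
  13  $                bool $                                   error: stack empty but input remains

bool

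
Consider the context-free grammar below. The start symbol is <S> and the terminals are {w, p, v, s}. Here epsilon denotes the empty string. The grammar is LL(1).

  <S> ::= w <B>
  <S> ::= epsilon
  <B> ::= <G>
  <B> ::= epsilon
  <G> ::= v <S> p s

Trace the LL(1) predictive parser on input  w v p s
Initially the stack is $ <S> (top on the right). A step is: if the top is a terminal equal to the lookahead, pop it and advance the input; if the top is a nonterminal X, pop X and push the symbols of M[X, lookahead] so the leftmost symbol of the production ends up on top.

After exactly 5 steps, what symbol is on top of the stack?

     Stack        Input      Action
  1  $ <S>        w v p s $  expand <S> ::= w <B>
  2  $ <B> w      w v p s $  match w
  3  $ <B>        v p s $    expand <B> ::= <G>
  4  $ <G>        v p s $    expand <G> ::= v <S> p s
  5  $ s p <S> v  v p s $    match v
Stack after step 5: $ s p <S> (top = <S>).

<S>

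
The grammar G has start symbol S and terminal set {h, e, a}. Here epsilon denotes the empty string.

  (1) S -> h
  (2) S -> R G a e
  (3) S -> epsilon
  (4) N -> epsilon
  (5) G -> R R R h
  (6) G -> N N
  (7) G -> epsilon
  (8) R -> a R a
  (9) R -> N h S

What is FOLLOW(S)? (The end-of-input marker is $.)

{$, a, h}

FIRST(N) = {epsilon}
FIRST(R) = {a, h}  (via N h S)
FIRST(S) = {epsilon, a, h}  (via R G a e)
FIRST(G) = {epsilon, a, h}  (via R R R h, N N)
FOLLOW(S) includes $ since S is the start symbol.
FOLLOW(G): in S->R G a e, G is followed by a e with FIRST {a}. Thus FOLLOW(G) = {a}.
FOLLOW(N): in G->N N (occurrence 1), N is followed by N with FIRST {epsilon}; in G->N N (occurrence 1), the suffix after N is nullable, so FOLLOW(N) ⊇ FOLLOW(G) = {a}; in G->N N (occurrence 2), the suffix after N is empty, so FOLLOW(N) ⊇ FOLLOW(G) = {a}; in R->N h S, N is followed by h S with FIRST {h}. Thus FOLLOW(N) = {a, h}.
FOLLOW(R): in S->R G a e, R is followed by G a e with FIRST {a, h}; in G->R R R h (occurrence 1), R is followed by R R h with FIRST {a, h}; in G->R R R h (occurrence 2), R is followed by R h with FIRST {a, h}; in G->R R R h (occurrence 3), R is followed by h with FIRST {h}; in R->a R a, R is followed by a with FIRST {a}. Thus FOLLOW(R) = {a, h}.
FOLLOW(S): in R->N h S, the suffix after S is empty, so FOLLOW(S) ⊇ FOLLOW(R) = {a, h}. Thus FOLLOW(S) = {$, a, h}.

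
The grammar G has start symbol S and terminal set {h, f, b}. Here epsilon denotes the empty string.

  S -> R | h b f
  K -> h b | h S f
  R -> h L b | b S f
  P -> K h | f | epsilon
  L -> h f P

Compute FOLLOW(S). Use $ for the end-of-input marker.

FIRST(K): from K->h b we get {h}; from K->h S f we get {h}. So FIRST(K) = {h}.
FIRST(R): from R->h L b we get {h}; from R->b S f we get {b}. So FIRST(R) = {b, h}.
FIRST(L): from L->h f P we get {h}. So FIRST(L) = {h}.
FIRST(S): from S->R we get {b, h}; from S->h b f we get {h}. So FIRST(S) = {b, h}.
FIRST(P): from P->K h we get {h}; from P->f we get {f}; from P->epsilon we get {epsilon}. So FIRST(P) = {epsilon, f, h}.
FOLLOW(S) includes $ since S is the start symbol.
FOLLOW(S): in K->h S f, S is followed by f with FIRST {f}; in R->b S f, S is followed by f with FIRST {f}. Thus FOLLOW(S) = {$, f}.
FOLLOW(K): in P->K h, K is followed by h with FIRST {h}. Thus FOLLOW(K) = {h}.
FOLLOW(R): in S->R, the suffix after R is empty, so FOLLOW(R) ⊇ FOLLOW(S) = {$, f}. Thus FOLLOW(R) = {$, f}.
FOLLOW(L): in R->h L b, L is followed by b with FIRST {b}. Thus FOLLOW(L) = {b}.
FOLLOW(P): in L->h f P, the suffix after P is empty, so FOLLOW(P) ⊇ FOLLOW(L) = {b}. Thus FOLLOW(P) = {b}.

{$, f}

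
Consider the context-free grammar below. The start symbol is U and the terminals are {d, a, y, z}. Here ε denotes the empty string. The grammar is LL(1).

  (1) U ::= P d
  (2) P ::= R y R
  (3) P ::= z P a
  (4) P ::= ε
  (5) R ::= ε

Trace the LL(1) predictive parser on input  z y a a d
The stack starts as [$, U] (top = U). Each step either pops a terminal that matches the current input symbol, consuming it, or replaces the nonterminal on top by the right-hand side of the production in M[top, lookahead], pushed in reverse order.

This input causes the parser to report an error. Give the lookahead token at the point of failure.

a

     Stack        Input        Action
  1  $ U          z y a a d $  expand U ::= P d
  2  $ d P        z y a a d $  expand P ::= z P a
  3  $ d a P z    z y a a d $  match z
  4  $ d a P      y a a d $    expand P ::= R y R
  5  $ d a R y R  y a a d $    expand R ::= ε
  6  $ d a R y    y a a d $    match y
  7  $ d a R      a a d $      expand R ::= ε
  8  $ d a        a a d $      match a
  9  $ d          a d $        error: top is terminal d but lookahead is a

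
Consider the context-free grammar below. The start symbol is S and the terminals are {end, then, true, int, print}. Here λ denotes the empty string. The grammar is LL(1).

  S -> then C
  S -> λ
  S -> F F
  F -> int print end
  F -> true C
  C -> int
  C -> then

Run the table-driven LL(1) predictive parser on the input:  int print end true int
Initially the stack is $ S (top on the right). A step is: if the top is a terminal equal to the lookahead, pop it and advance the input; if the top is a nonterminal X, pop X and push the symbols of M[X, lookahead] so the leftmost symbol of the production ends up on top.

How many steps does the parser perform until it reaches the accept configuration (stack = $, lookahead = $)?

     Stack              Input                     Action
  1  $ S                int print end true int $  expand S -> F F
  2  $ F F              int print end true int $  expand F -> int print end
  3  $ F end print int  int print end true int $  match int
  4  $ F end print      print end true int $      match print
  5  $ F end            end true int $            match end
  6  $ F                true int $                expand F -> true C
  7  $ C true           true int $                match true
  8  $ C                int $                     expand C -> int
  9  $ int              int $                     match int
Accept reached after 9 steps.

9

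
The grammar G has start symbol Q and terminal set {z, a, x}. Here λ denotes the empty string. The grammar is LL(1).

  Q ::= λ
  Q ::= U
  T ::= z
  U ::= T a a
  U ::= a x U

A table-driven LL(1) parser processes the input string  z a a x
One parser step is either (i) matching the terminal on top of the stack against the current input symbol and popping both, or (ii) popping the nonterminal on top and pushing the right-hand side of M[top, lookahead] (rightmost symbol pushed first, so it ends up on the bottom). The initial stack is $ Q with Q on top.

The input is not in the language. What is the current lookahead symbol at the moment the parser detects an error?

step 1: stack=$ Q  input=z a a x $  — expand Q ::= U
step 2: stack=$ U  input=z a a x $  — expand U ::= T a a
step 3: stack=$ a a T  input=z a a x $  — expand T ::= z
step 4: stack=$ a a z  input=z a a x $  — match z
step 5: stack=$ a a  input=a a x $  — match a
step 6: stack=$ a  input=a x $  — match a
step 7: stack=$  input=x $  — error: stack empty but input remains

x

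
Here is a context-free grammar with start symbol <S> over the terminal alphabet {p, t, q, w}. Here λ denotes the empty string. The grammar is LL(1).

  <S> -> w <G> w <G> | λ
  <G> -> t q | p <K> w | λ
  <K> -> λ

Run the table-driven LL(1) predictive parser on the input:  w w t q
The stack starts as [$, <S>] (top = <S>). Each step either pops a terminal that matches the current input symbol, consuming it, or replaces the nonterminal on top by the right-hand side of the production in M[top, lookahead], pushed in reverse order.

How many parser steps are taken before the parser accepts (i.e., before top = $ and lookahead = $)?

step 1: stack=$ <S>  input=w w t q $  — expand <S> -> w <G> w <G>
step 2: stack=$ <G> w <G> w  input=w w t q $  — match w
step 3: stack=$ <G> w <G>  input=w t q $  — expand <G> -> λ
step 4: stack=$ <G> w  input=w t q $  — match w
step 5: stack=$ <G>  input=t q $  — expand <G> -> t q
step 6: stack=$ q t  input=t q $  — match t
step 7: stack=$ q  input=q $  — match q
Accept reached after 7 steps.

7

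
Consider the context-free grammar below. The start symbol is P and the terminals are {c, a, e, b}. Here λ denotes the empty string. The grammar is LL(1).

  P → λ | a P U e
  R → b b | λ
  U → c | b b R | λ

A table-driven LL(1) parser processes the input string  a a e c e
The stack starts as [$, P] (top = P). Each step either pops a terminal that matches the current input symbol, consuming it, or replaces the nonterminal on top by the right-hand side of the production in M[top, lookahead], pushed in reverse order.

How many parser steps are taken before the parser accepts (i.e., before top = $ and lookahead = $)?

10

      Stack          Input        Action
   1  $ P            a a e c e $  expand P → a P U e
   2  $ e U P a      a a e c e $  match a
   3  $ e U P        a e c e $    expand P → a P U e
   4  $ e U e U P a  a e c e $    match a
   5  $ e U e U P    e c e $      expand P → λ
   6  $ e U e U      e c e $      expand U → λ
   7  $ e U e        e c e $      match e
   8  $ e U          c e $        expand U → c
   9  $ e c          c e $        match c
  10  $ e            e $          match e
Accept reached after 10 steps.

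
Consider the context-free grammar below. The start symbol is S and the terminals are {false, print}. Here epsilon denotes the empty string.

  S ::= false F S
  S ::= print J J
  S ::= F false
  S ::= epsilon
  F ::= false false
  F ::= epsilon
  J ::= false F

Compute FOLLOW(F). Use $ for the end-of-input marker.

FIRST(F) = {epsilon, false}
FIRST(J) = {false}
FIRST(S) = {epsilon, false, print}  (via F false)
FOLLOW(S) includes $ since S is the start symbol.
FOLLOW(S): in S::=false F S, the suffix after S is empty (adds nothing new). Thus FOLLOW(S) = {$}.
FOLLOW(J): in S::=print J J (occurrence 1), J is followed by J with FIRST {false}; in S::=print J J (occurrence 2), the suffix after J is empty, so FOLLOW(J) ⊇ FOLLOW(S) = {$}. Thus FOLLOW(J) = {$, false}.
FOLLOW(F): in S::=false F S, F is followed by S with FIRST {epsilon, false, print}; in S::=false F S, the suffix after F is nullable, so FOLLOW(F) ⊇ FOLLOW(S) = {$}; in S::=F false, F is followed by false with FIRST {false}; in J::=false F, the suffix after F is empty, so FOLLOW(F) ⊇ FOLLOW(J) = {$, false}. Thus FOLLOW(F) = {$, false, print}.

{$, false, print}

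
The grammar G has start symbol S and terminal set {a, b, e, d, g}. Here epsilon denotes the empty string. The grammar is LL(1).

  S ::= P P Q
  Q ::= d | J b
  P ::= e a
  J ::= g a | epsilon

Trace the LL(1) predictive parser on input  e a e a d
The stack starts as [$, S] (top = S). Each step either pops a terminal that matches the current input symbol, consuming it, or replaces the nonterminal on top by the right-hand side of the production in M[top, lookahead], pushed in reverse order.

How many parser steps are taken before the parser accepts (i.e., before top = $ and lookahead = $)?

9

     Stack      Input        Action
  1  $ S        e a e a d $  expand S ::= P P Q
  2  $ Q P P    e a e a d $  expand P ::= e a
  3  $ Q P a e  e a e a d $  match e
  4  $ Q P a    a e a d $    match a
  5  $ Q P      e a d $      expand P ::= e a
  6  $ Q a e    e a d $      match e
  7  $ Q a      a d $        match a
  8  $ Q        d $          expand Q ::= d
  9  $ d        d $          match d
Accept reached after 9 steps.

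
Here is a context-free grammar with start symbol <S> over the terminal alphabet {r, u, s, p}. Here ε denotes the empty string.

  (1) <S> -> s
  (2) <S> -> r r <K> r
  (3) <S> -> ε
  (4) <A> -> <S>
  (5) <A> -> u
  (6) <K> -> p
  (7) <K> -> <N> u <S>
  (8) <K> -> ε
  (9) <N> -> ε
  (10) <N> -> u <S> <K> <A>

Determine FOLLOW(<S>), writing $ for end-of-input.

FIRST(<S>) = {ε, r, s}
FIRST(<N>) = {ε, u}
FIRST(<A>) = {ε, r, s, u}  (via <S>)
FIRST(<K>) = {ε, p, u}  (via <N> u <S>)
FOLLOW(<S>) includes $ since <S> is the start symbol.
FOLLOW(<N>): in <K>-><N> u <S>, <N> is followed by u <S> with FIRST {u}. Thus FOLLOW(<N>) = {u}.
FOLLOW(<A>): in <N>->u <S> <K> <A>, the suffix after <A> is empty, so FOLLOW(<A>) ⊇ FOLLOW(<N>) = {u}. Thus FOLLOW(<A>) = {u}.
FOLLOW(<K>): in <S>->r r <K> r, <K> is followed by r with FIRST {r}; in <N>->u <S> <K> <A>, <K> is followed by <A> with FIRST {ε, r, s, u}; in <N>->u <S> <K> <A>, the suffix after <K> is nullable, so FOLLOW(<K>) ⊇ FOLLOW(<N>) = {u}. Thus FOLLOW(<K>) = {r, s, u}.
FOLLOW(<S>): in <A>-><S>, the suffix after <S> is empty, so FOLLOW(<S>) ⊇ FOLLOW(<A>) = {u}; in <K>-><N> u <S>, the suffix after <S> is empty, so FOLLOW(<S>) ⊇ FOLLOW(<K>) = {r, s, u}; in <N>->u <S> <K> <A>, <S> is followed by <K> <A> with FIRST {ε, p, r, s, u}; in <N>->u <S> <K> <A>, the suffix after <S> is nullable, so FOLLOW(<S>) ⊇ FOLLOW(<N>) = {u}. Thus FOLLOW(<S>) = {$, p, r, s, u}.

{$, p, r, s, u}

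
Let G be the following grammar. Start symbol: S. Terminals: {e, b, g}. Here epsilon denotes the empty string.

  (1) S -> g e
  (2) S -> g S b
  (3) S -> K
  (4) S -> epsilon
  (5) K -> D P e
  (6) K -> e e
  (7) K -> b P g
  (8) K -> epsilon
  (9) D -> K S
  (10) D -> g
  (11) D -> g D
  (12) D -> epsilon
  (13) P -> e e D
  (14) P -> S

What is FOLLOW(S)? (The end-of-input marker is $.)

FIRST(S) = {epsilon, b, e, g}  (via K)
FIRST(P) = {epsilon, b, e, g}  (via S)
FIRST(K) = {epsilon, b, e, g}  (via D P e)
FIRST(D) = {epsilon, b, e, g}  (via K S)
FOLLOW(S) includes $ since S is the start symbol.
FOLLOW(P): in K->D P e, P is followed by e with FIRST {e}; in K->b P g, P is followed by g with FIRST {g}. Thus FOLLOW(P) = {e, g}.
FOLLOW(D): in K->D P e, D is followed by P e with FIRST {b, e, g}; in D->g D, the suffix after D is empty (adds nothing new); in P->e e D, the suffix after D is empty, so FOLLOW(D) ⊇ FOLLOW(P) = {e, g}. Thus FOLLOW(D) = {b, e, g}.
FOLLOW(S): in S->g S b, S is followed by b with FIRST {b}; in D->K S, the suffix after S is empty, so FOLLOW(S) ⊇ FOLLOW(D) = {b, e, g}; in P->S, the suffix after S is empty, so FOLLOW(S) ⊇ FOLLOW(P) = {e, g}. Thus FOLLOW(S) = {$, b, e, g}.
FOLLOW(K): in S->K, the suffix after K is empty, so FOLLOW(K) ⊇ FOLLOW(S) = {$, b, e, g}; in D->K S, K is followed by S with FIRST {epsilon, b, e, g}; in D->K S, the suffix after K is nullable, so FOLLOW(K) ⊇ FOLLOW(D) = {b, e, g}. Thus FOLLOW(K) = {$, b, e, g}.

{$, b, e, g}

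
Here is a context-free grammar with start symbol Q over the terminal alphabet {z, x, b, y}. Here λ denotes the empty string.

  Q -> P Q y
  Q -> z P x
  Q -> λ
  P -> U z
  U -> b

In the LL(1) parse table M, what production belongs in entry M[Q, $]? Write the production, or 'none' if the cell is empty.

Q -> λ

FIRST(U): from U->b we get {b}. So FIRST(U) = {b}.
FIRST(P): from P->U z we get {b}. So FIRST(P) = {b}.
FIRST(Q): from Q->P Q y we get {b}; from Q->z P x we get {z}; from Q->λ we get {λ}. So FIRST(Q) = {λ, b, z}.
FOLLOW(Q) includes $ since Q is the start symbol.
FOLLOW(Q): in Q->P Q y, Q is followed by y with FIRST {y}. Thus FOLLOW(Q) = {$, y}.
For Q -> P Q y: FIRST(P Q y) = {b}, so it goes in M[Q, t] for t ∈ {b}.
For Q -> z P x: FIRST(z P x) = {z}, so it goes in M[Q, t] for t ∈ {z}.
For Q -> λ: FIRST(λ) = {λ}, so it goes in M[Q, t] for t ∈ {}; since λ ∈ FIRST, also for every t ∈ FOLLOW(Q) = {$, y}.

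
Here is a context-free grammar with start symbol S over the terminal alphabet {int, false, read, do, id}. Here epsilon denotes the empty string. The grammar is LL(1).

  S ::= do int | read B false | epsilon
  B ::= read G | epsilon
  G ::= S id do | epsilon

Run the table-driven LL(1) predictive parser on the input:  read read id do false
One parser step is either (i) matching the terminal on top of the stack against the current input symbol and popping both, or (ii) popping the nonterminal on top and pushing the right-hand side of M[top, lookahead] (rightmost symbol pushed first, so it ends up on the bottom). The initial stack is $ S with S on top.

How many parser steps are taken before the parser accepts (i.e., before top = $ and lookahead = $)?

     Stack            Input                    Action
  1  $ S              read read id do false $  expand S ::= read B false
  2  $ false B read   read read id do false $  match read
  3  $ false B        read id do false $       expand B ::= read G
  4  $ false G read   read id do false $       match read
  5  $ false G        id do false $            expand G ::= S id do
  6  $ false do id S  id do false $            expand S ::= epsilon
  7  $ false do id    id do false $            match id
  8  $ false do       do false $               match do
  9  $ false          false $                  match false
Accept reached after 9 steps.

9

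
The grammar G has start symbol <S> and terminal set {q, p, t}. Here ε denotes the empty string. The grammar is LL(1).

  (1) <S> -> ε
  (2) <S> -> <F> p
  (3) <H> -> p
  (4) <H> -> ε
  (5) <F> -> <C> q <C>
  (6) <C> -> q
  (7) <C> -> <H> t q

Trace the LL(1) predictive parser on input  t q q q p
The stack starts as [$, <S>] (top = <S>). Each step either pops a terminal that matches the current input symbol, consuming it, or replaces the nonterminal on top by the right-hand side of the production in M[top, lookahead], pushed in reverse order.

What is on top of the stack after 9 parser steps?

p

step 1: stack=$ <S>  input=t q q q p $  — expand <S> -> <F> p
step 2: stack=$ p <F>  input=t q q q p $  — expand <F> -> <C> q <C>
step 3: stack=$ p <C> q <C>  input=t q q q p $  — expand <C> -> <H> t q
step 4: stack=$ p <C> q q t <H>  input=t q q q p $  — expand <H> -> ε
step 5: stack=$ p <C> q q t  input=t q q q p $  — match t
step 6: stack=$ p <C> q q  input=q q q p $  — match q
step 7: stack=$ p <C> q  input=q q p $  — match q
step 8: stack=$ p <C>  input=q p $  — expand <C> -> q
step 9: stack=$ p q  input=q p $  — match q
Stack after step 9: $ p (top = p).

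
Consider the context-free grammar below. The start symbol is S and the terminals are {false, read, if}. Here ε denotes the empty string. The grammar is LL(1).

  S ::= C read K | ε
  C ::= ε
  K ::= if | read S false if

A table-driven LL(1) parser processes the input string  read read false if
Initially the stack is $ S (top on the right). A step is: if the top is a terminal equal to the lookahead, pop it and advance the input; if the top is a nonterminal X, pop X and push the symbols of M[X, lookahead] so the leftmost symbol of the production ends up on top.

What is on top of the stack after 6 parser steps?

     Stack              Input                 Action
  1  $ S                read read false if $  expand S ::= C read K
  2  $ K read C         read read false if $  expand C ::= ε
  3  $ K read           read read false if $  match read
  4  $ K                read false if $       expand K ::= read S false if
  5  $ if false S read  read false if $       match read
  6  $ if false S       false if $            expand S ::= ε
Stack after step 6: $ if false (top = false).

false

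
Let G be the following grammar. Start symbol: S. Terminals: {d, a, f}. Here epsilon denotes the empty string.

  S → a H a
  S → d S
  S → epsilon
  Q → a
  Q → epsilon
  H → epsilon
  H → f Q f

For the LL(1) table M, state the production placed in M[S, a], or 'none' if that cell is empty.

S → a H a

FIRST(S) = {epsilon, a, d}
FIRST(Q) = {epsilon, a}
FIRST(H) = {epsilon, f}
FOLLOW(S) includes $ since S is the start symbol.
FOLLOW(S): in S→d S, the suffix after S is empty (adds nothing new). Thus FOLLOW(S) = {$}.
For S → a H a: FIRST(a H a) = {a}, so it goes in M[S, t] for t ∈ {a}.
For S → d S: FIRST(d S) = {d}, so it goes in M[S, t] for t ∈ {d}.
For S → epsilon: FIRST(epsilon) = {epsilon}, so it goes in M[S, t] for t ∈ {}; since epsilon ∈ FIRST, also for every t ∈ FOLLOW(S) = {$}.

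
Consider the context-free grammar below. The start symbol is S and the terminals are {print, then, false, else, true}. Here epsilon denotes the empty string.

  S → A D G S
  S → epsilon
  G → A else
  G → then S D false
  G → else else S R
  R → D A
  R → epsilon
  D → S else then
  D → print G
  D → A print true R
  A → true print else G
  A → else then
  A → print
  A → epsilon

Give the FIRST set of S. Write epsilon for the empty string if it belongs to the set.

{epsilon, else, print, true}

FIRST(A): from A→true print else G we get {true}; from A→else then we get {else}; from A→print we get {print}; from A→epsilon we get {epsilon}. So FIRST(A) = {epsilon, else, print, true}.
FIRST(G): from G→A else we get {else, print, true}; from G→then S D false we get {then}; from G→else else S R we get {else}. So FIRST(G) = {else, print, then, true}.
FIRST(S): from S→A D G S we get {else, print, true}; from S→epsilon we get {epsilon}. So FIRST(S) = {epsilon, else, print, true}.
FIRST(D): from D→S else then we get {else, print, true}; from D→print G we get {print}; from D→A print true R we get {else, print, true}. So FIRST(D) = {else, print, true}.
FIRST(R): from R→D A we get {else, print, true}; from R→epsilon we get {epsilon}. So FIRST(R) = {epsilon, else, print, true}.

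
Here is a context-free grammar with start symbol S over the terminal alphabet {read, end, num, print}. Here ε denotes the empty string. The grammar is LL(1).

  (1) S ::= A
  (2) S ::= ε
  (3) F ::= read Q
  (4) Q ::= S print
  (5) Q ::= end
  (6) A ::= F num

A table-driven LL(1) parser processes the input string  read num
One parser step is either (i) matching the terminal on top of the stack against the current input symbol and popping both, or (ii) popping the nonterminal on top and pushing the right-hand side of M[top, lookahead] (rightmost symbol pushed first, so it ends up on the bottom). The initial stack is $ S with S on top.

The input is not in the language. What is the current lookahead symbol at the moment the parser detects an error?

step 1: stack=$ S  input=read num $  — expand S ::= A
step 2: stack=$ A  input=read num $  — expand A ::= F num
step 3: stack=$ num F  input=read num $  — expand F ::= read Q
step 4: stack=$ num Q read  input=read num $  — match read
step 5: stack=$ num Q  input=num $  — error: M[Q, num] is empty

num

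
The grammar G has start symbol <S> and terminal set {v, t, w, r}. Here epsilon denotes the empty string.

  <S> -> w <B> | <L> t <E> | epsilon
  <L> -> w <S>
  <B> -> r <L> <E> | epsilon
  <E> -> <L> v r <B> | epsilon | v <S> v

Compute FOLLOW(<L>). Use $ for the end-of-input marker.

{$, t, v, w}

FIRST(<L>) = {w}
FIRST(<B>) = {epsilon, r}
FIRST(<S>) = {epsilon, w}  (via <L> t <E>)
FIRST(<E>) = {epsilon, v, w}  (via <L> v r <B>)
FOLLOW(<S>) includes $ since <S> is the start symbol.
FOLLOW(<S>): in <L>->w <S>, the suffix after <S> is empty, so FOLLOW(<S>) ⊇ FOLLOW(<L>) = {$, t, v, w}; in <E>->v <S> v, <S> is followed by v with FIRST {v}. Thus FOLLOW(<S>) = {$, t, v, w}.
FOLLOW(<L>): in <S>-><L> t <E>, <L> is followed by t <E> with FIRST {t}; in <B>->r <L> <E>, <L> is followed by <E> with FIRST {epsilon, v, w}; in <B>->r <L> <E>, the suffix after <L> is nullable, so FOLLOW(<L>) ⊇ FOLLOW(<B>) = {$, t, v, w}; in <E>-><L> v r <B>, <L> is followed by v r <B> with FIRST {v}. Thus FOLLOW(<L>) = {$, t, v, w}.
FOLLOW(<B>): in <S>->w <B>, the suffix after <B> is empty, so FOLLOW(<B>) ⊇ FOLLOW(<S>) = {$, t, v, w}; in <E>-><L> v r <B>, the suffix after <B> is empty, so FOLLOW(<B>) ⊇ FOLLOW(<E>) = {$, t, v, w}. Thus FOLLOW(<B>) = {$, t, v, w}.
FOLLOW(<E>): in <S>-><L> t <E>, the suffix after <E> is empty, so FOLLOW(<E>) ⊇ FOLLOW(<S>) = {$, t, v, w}; in <B>->r <L> <E>, the suffix after <E> is empty, so FOLLOW(<E>) ⊇ FOLLOW(<B>) = {$, t, v, w}. Thus FOLLOW(<E>) = {$, t, v, w}.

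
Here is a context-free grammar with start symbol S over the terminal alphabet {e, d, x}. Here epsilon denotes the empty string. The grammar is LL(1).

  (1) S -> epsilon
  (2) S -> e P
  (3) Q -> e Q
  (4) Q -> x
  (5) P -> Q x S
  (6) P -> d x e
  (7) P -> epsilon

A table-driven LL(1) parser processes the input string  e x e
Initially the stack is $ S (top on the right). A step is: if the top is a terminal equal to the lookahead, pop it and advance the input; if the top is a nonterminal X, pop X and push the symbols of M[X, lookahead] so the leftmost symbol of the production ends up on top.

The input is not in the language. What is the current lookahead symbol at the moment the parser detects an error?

e

     Stack    Input    Action
  1  $ S      e x e $  expand S -> e P
  2  $ P e    e x e $  match e
  3  $ P      x e $    expand P -> Q x S
  4  $ S x Q  x e $    expand Q -> x
  5  $ S x x  x e $    match x
  6  $ S x    e $      error: top is terminal x but lookahead is e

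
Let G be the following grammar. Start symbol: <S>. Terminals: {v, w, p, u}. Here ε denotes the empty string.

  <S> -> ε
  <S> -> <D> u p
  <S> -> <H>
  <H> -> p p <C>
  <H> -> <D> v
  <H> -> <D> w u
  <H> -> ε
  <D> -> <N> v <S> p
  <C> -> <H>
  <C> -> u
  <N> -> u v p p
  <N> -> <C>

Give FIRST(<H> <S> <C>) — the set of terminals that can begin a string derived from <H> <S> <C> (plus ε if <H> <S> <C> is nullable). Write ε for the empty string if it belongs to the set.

FIRST(<S>): from <S>->ε we get {ε}; from <S>-><D> u p we get {p, u, v}; from <S>-><H> we get {ε, p, u, v}. So FIRST(<S>) = {ε, p, u, v}.
FIRST(<H>): from <H>->p p <C> we get {p}; from <H>-><D> v we get {p, u, v}; from <H>-><D> w u we get {p, u, v}; from <H>->ε we get {ε}. So FIRST(<H>) = {ε, p, u, v}.
FIRST(<C>): from <C>-><H> we get {ε, p, u, v}; from <C>->u we get {u}. So FIRST(<C>) = {ε, p, u, v}.
FIRST(<N>): from <N>->u v p p we get {u}; from <N>-><C> we get {ε, p, u, v}. So FIRST(<N>) = {ε, p, u, v}.
FIRST(<D>): from <D>-><N> v <S> p we get {p, u, v}. So FIRST(<D>) = {p, u, v}.
FIRST(<H> <S> <C>): take FIRST of each symbol in turn, carrying on past any symbol whose FIRST contains ε; result {ε, p, u, v}.

{ε, p, u, v}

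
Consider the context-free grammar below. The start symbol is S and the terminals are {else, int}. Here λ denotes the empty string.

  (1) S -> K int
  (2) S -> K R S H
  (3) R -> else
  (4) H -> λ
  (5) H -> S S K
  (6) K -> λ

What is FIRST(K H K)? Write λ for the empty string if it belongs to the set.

FIRST(R): from R->else we get {else}. So FIRST(R) = {else}.
FIRST(K): from K->λ we get {λ}. So FIRST(K) = {λ}.
FIRST(S): from S->K int we get {int}; from S->K R S H we get {else}. So FIRST(S) = {else, int}.
FIRST(H): from H->λ we get {λ}; from H->S S K we get {else, int}. So FIRST(H) = {λ, else, int}.
FIRST(K H K): take FIRST of each symbol in turn, carrying on past any symbol whose FIRST contains λ; result {λ, else, int}.

{λ, else, int}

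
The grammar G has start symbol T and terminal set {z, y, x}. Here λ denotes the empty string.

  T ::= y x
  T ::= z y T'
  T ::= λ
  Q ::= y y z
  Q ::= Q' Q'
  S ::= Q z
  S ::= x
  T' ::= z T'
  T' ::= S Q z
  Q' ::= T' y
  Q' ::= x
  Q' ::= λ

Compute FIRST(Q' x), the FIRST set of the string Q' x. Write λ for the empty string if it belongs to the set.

FIRST(T): from T::=y x we get {y}; from T::=z y T' we get {z}; from T::=λ we get {λ}. So FIRST(T) = {λ, y, z}.
FIRST(Q): from Q::=y y z we get {y}; from Q::=Q' Q' we get {λ, x, y, z}. So FIRST(Q) = {λ, x, y, z}.
FIRST(S): from S::=Q z we get {x, y, z}; from S::=x we get {x}. So FIRST(S) = {x, y, z}.
FIRST(T'): from T'::=z T' we get {z}; from T'::=S Q z we get {x, y, z}. So FIRST(T') = {x, y, z}.
FIRST(Q'): from Q'::=T' y we get {x, y, z}; from Q'::=x we get {x}; from Q'::=λ we get {λ}. So FIRST(Q') = {λ, x, y, z}.
FIRST(Q' x): take FIRST of each symbol in turn, carrying on past any symbol whose FIRST contains λ; result {x, y, z}.

{x, y, z}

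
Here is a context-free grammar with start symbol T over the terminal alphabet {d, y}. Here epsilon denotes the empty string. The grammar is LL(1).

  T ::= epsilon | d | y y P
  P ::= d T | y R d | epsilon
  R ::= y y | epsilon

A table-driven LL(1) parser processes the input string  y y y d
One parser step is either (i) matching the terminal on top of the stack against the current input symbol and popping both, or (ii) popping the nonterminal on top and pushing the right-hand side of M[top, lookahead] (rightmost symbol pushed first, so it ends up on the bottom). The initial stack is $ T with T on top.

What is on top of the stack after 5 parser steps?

R

     Stack    Input      Action
  1  $ T      y y y d $  expand T ::= y y P
  2  $ P y y  y y y d $  match y
  3  $ P y    y y d $    match y
  4  $ P      y d $      expand P ::= y R d
  5  $ d R y  y d $      match y
Stack after step 5: $ d R (top = R).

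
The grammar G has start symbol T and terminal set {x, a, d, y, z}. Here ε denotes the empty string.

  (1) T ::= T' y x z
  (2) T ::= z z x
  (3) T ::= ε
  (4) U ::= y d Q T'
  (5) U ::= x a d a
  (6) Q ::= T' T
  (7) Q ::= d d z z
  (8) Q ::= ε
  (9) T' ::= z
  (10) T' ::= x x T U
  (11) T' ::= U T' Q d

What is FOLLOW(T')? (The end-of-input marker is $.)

FIRST(U) = {x, y}
FIRST(T') = {x, y, z}  (via U T' Q d)
FIRST(T) = {ε, x, y, z}  (via T' y x z)
FIRST(Q) = {ε, d, x, y, z}  (via T' T)
FOLLOW(T) includes $ since T is the start symbol.
FOLLOW(Q): in U::=y d Q T', Q is followed by T' with FIRST {x, y, z}; in T'::=U T' Q d, Q is followed by d with FIRST {d}. Thus FOLLOW(Q) = {d, x, y, z}.
FOLLOW(T): in Q::=T' T, the suffix after T is empty, so FOLLOW(T) ⊇ FOLLOW(Q) = {d, x, y, z}; in T'::=x x T U, T is followed by U with FIRST {x, y}. Thus FOLLOW(T) = {$, d, x, y, z}.
FOLLOW(U): in T'::=x x T U, the suffix after U is empty, so FOLLOW(U) ⊇ FOLLOW(T') = {d, x, y, z}; in T'::=U T' Q d, U is followed by T' Q d with FIRST {x, y, z}. Thus FOLLOW(U) = {d, x, y, z}.
FOLLOW(T'): in T::=T' y x z, T' is followed by y x z with FIRST {y}; in U::=y d Q T', the suffix after T' is empty, so FOLLOW(T') ⊇ FOLLOW(U) = {d, x, y, z}; in Q::=T' T, T' is followed by T with FIRST {ε, x, y, z}; in Q::=T' T, the suffix after T' is nullable, so FOLLOW(T') ⊇ FOLLOW(Q) = {d, x, y, z}; in T'::=U T' Q d, T' is followed by Q d with FIRST {d, x, y, z}. Thus FOLLOW(T') = {d, x, y, z}.

{d, x, y, z}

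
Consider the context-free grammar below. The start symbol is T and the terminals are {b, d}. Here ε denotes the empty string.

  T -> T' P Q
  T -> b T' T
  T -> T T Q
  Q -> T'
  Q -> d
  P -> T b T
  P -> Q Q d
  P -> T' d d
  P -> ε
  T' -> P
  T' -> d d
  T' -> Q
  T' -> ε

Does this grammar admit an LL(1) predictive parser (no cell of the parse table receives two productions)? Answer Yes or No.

No

FIRST(T) = {ε, b, d}
FIRST(Q) = {ε, b, d}
FIRST(P) = {ε, b, d}
FIRST(T') = {ε, b, d}
FOLLOW(T) = {$, b, d}
FOLLOW(Q) = {$, b, d}
FOLLOW(P) = {$, b, d}
FOLLOW(T') = {$, b, d}
Cell M[P, b] receives both P -> T b T and P -> Q Q d and P -> T' d d and P -> ε — the grammar is not LL(1).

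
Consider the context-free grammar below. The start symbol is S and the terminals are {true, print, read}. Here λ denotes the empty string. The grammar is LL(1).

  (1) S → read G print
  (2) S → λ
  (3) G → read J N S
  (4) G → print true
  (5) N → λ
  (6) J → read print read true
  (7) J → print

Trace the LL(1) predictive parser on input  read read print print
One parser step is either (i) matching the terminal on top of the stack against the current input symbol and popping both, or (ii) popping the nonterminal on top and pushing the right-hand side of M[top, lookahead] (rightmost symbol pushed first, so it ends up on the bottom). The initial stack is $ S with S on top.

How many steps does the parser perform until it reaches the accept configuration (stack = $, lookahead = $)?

9

step 1: stack=$ S  input=read read print print $  — expand S → read G print
step 2: stack=$ print G read  input=read read print print $  — match read
step 3: stack=$ print G  input=read print print $  — expand G → read J N S
step 4: stack=$ print S N J read  input=read print print $  — match read
step 5: stack=$ print S N J  input=print print $  — expand J → print
step 6: stack=$ print S N print  input=print print $  — match print
step 7: stack=$ print S N  input=print $  — expand N → λ
step 8: stack=$ print S  input=print $  — expand S → λ
step 9: stack=$ print  input=print $  — match print
Accept reached after 9 steps.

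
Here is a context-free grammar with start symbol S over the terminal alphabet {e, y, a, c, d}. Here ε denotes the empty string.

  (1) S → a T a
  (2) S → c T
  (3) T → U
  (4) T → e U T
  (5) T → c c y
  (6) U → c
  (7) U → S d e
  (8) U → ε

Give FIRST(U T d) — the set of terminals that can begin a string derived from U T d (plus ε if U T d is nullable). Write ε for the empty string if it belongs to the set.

{a, c, d, e}

FIRST(S): from S→a T a we get {a}; from S→c T we get {c}. So FIRST(S) = {a, c}.
FIRST(U): from U→c we get {c}; from U→S d e we get {a, c}; from U→ε we get {ε}. So FIRST(U) = {ε, a, c}.
FIRST(T): from T→U we get {ε, a, c}; from T→e U T we get {e}; from T→c c y we get {c}. So FIRST(T) = {ε, a, c, e}.
FIRST(U T d): take FIRST of each symbol in turn, carrying on past any symbol whose FIRST contains ε; result {a, c, d, e}.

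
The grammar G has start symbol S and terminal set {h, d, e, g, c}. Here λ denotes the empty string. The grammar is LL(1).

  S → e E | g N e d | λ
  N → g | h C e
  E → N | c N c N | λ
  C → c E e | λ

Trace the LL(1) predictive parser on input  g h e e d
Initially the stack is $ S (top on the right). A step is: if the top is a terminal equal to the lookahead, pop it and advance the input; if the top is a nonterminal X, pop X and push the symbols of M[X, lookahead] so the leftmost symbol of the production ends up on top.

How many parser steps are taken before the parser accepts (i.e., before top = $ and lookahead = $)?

     Stack        Input        Action
  1  $ S          g h e e d $  expand S → g N e d
  2  $ d e N g    g h e e d $  match g
  3  $ d e N      h e e d $    expand N → h C e
  4  $ d e e C h  h e e d $    match h
  5  $ d e e C    e e d $      expand C → λ
  6  $ d e e      e e d $      match e
  7  $ d e        e d $        match e
  8  $ d          d $          match d
Accept reached after 8 steps.

8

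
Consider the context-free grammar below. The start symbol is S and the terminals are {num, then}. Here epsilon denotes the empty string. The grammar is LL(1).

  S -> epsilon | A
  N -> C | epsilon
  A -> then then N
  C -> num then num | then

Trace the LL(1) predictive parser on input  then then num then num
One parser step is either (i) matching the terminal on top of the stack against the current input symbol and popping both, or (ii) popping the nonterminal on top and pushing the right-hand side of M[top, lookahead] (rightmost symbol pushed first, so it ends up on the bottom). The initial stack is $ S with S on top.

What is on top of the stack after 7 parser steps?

then

step 1: stack=$ S  input=then then num then num $  — expand S -> A
step 2: stack=$ A  input=then then num then num $  — expand A -> then then N
step 3: stack=$ N then then  input=then then num then num $  — match then
step 4: stack=$ N then  input=then num then num $  — match then
step 5: stack=$ N  input=num then num $  — expand N -> C
step 6: stack=$ C  input=num then num $  — expand C -> num then num
step 7: stack=$ num then num  input=num then num $  — match num
Stack after step 7: $ num then (top = then).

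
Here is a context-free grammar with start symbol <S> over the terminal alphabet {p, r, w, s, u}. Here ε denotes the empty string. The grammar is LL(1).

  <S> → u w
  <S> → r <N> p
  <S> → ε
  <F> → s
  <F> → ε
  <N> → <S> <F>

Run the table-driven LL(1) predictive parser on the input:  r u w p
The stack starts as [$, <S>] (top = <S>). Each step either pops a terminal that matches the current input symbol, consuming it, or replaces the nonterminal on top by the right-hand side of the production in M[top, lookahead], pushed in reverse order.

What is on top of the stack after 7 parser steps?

     Stack        Input      Action
  1  $ <S>        r u w p $  expand <S> → r <N> p
  2  $ p <N> r    r u w p $  match r
  3  $ p <N>      u w p $    expand <N> → <S> <F>
  4  $ p <F> <S>  u w p $    expand <S> → u w
  5  $ p <F> w u  u w p $    match u
  6  $ p <F> w    w p $      match w
  7  $ p <F>      p $        expand <F> → ε
Stack after step 7: $ p (top = p).

p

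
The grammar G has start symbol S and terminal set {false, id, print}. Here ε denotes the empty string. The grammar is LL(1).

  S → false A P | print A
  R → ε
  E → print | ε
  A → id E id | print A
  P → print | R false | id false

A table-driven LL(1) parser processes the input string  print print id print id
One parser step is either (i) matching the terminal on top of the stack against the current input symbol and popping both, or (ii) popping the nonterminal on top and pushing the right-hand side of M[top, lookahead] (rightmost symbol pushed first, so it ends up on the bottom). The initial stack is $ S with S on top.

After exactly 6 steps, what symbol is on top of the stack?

E

step 1: stack=$ S  input=print print id print id $  — expand S → print A
step 2: stack=$ A print  input=print print id print id $  — match print
step 3: stack=$ A  input=print id print id $  — expand A → print A
step 4: stack=$ A print  input=print id print id $  — match print
step 5: stack=$ A  input=id print id $  — expand A → id E id
step 6: stack=$ id E id  input=id print id $  — match id
Stack after step 6: $ id E (top = E).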